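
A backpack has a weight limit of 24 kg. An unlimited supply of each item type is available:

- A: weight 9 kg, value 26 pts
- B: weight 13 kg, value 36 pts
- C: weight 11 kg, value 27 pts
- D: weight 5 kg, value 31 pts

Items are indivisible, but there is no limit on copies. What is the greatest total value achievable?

124 pts

Best value-per-unit is D at 31/5, and filling with it alone uses weight 4×5=20. No mix of the others beats 4×31 = 124.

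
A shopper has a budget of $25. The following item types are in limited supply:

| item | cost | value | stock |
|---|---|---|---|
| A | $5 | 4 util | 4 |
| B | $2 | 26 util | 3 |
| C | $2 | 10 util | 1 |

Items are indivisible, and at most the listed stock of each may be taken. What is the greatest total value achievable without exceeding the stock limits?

Best selections within cost 25 and stock limits:
- 3×A + 3×B + 1×C: cost 23, value 100
- 2×A + 3×B + 1×C: cost 18, value 96
- 1×A + 3×B + 1×C: cost 13, value 92
- 3×A + 3×B: cost 21, value 90
Best: 100 util.

100 util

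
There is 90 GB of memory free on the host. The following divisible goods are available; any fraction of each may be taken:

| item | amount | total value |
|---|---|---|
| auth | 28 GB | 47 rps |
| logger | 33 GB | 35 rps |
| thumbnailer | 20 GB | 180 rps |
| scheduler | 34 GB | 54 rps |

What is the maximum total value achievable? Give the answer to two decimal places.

Take in order of value per unit:
- thumbnailer (180/20 per unit): all 20 → value 180, running total 180.00
- auth (47/28 per unit): all 28 → value 47, running total 227.00
- scheduler (54/34 per unit): all 34 → value 54, running total 281.00
- logger (35/33 per unit): 8 of 33 → value 8×35/33 = 8.4848, running total 289.48
Total 289.48.

289.48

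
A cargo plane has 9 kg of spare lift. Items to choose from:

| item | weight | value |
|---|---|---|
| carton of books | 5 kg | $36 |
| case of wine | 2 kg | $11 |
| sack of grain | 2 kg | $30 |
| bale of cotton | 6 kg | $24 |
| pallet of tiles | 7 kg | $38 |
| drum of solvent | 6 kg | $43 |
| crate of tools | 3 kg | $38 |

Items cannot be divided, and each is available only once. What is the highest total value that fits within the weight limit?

Check high-value combinations within 9 kg:
- drum of solvent+crate of tools: weight 6+3=9, value 43+38=81
- case of wine+sack of grain+crate of tools: weight 2+2+3=7, value 11+30+38=79
- carton of books+case of wine+sack of grain: weight 5+2+2=9, value 36+11+30=77
- carton of books+crate of tools: weight 5+3=8, value 36+38=74
Best: $81.

$81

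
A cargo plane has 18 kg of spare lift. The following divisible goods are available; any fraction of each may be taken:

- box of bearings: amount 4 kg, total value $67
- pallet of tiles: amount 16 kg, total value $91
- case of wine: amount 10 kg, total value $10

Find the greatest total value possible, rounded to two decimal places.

146.63

Take in order of value per unit:
- box of bearings (67/4 per unit): all 4 → value 67, running total 67.00
- pallet of tiles (91/16 per unit): 14 of 16 → value 14×91/16 = 79.6250, running total 146.63
Total 146.63.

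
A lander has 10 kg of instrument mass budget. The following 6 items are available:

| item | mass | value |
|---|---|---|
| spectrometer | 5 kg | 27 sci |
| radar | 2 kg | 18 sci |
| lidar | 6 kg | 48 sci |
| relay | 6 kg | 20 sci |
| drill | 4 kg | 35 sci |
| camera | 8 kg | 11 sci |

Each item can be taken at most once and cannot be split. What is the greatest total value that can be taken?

83 sci

This is a 0/1 knapsack; check combinations near the capacity.
- lidar+drill: mass 6+4=10, value 48+35=83
- radar+lidar: mass 2+6=8, value 18+48=66
- spectrometer+drill: mass 5+4=9, value 27+35=62
- relay+drill: mass 6+4=10, value 20+35=55
Best: 83 sci.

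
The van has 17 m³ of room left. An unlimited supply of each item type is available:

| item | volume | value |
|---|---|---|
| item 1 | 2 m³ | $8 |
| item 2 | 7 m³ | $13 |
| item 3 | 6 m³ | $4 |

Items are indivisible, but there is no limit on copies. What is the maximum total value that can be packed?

Best value-per-unit is item 1 at 8/2, and filling with it alone uses volume 8×2=16. No mix of the others beats 8×8 = 64.

$64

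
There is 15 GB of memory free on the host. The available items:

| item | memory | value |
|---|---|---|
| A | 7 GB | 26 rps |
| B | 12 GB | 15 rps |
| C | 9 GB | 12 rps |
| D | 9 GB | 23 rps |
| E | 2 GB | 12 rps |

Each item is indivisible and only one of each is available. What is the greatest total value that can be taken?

38 rps

This is a 0/1 knapsack; check combinations near the capacity.
- A+E: memory 7+2=9, value 26+12=38
- D+E: memory 9+2=11, value 23+12=35
- B+E: memory 12+2=14, value 15+12=27
- A: memory 7, value 26
Best: 38 rps.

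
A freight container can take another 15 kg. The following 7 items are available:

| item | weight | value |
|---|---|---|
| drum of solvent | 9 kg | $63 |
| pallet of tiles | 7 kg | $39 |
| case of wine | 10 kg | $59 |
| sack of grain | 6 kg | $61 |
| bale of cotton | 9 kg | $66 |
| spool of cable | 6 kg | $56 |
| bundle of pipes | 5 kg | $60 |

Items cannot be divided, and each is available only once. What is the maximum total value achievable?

$127

Check high-value combinations within 15 kg:
- sack of grain+bale of cotton: weight 6+9=15, value 61+66=127
- bale of cotton+bundle of pipes: weight 9+5=14, value 66+60=126
- drum of solvent+sack of grain: weight 9+6=15, value 63+61=124
- drum of solvent+bundle of pipes: weight 9+5=14, value 63+60=123
Best: $127.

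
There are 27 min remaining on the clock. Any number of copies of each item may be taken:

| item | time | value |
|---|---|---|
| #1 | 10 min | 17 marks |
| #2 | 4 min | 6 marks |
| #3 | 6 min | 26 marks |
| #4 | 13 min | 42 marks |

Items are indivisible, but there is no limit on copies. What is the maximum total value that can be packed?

Best value-per-unit is #3 at 26/6, and filling with it alone uses time 4×6=24. No mix of the others beats 4×26 = 104.

104 marks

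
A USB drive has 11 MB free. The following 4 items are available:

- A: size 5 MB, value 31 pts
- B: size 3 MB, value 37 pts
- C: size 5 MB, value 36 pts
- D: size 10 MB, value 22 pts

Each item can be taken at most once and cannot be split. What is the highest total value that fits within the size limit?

Check high-value combinations within 11 MB:
- B+C: size 3+5=8, value 37+36=73
- A+B: size 5+3=8, value 31+37=68
- A+C: size 5+5=10, value 31+36=67
- B: size 3, value 37
- C: size 5, value 36
Best: 73 pts.

73 pts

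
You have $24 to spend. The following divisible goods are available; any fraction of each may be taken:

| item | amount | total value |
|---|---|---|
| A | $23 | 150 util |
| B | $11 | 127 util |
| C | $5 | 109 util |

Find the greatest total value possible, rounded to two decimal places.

288.17

Take in order of value per unit:
- C (109/5 per unit): all 5 → value 109, running total 109.00
- B (127/11 per unit): all 11 → value 127, running total 236.00
- A (150/23 per unit): 8 of 23 → value 8×150/23 = 52.1739, running total 288.17
Total 288.17.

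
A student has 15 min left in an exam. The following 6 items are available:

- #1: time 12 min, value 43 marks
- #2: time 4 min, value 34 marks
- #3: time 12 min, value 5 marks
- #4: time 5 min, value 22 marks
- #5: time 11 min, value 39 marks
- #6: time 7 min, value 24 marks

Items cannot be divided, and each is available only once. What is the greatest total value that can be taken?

Check high-value combinations within 15 min:
- #2+#5: time 4+11=15, value 34+39=73
- #2+#6: time 4+7=11, value 34+24=58
- #2+#4: time 4+5=9, value 34+22=56
- #4+#6: time 5+7=12, value 22+24=46
Best: 73 marks.

73 marks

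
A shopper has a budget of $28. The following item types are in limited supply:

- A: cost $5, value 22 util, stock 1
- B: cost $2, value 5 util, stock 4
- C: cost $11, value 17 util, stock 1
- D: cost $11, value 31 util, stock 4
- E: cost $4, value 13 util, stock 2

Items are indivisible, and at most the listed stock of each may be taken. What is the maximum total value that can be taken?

Top feasible selections:
- 1×A + 2×B + 1×D + 2×E: cost 28, value 89
- 1×A + 4×B + 1×D + 1×E: cost 28, value 86
- 1×A + 1×B + 1×D + 2×E: cost 26, value 84
- 1×A + 2×D: cost 27, value 84
Best: 89 util.

89 util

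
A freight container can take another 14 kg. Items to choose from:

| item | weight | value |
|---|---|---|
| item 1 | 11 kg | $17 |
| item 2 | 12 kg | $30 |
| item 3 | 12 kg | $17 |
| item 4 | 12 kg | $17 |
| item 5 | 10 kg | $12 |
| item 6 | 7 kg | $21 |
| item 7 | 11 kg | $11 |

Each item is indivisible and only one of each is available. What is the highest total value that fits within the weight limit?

Check high-value combinations within 14 kg:
- item 2: weight 12, value 30
- item 6: weight 7, value 21
- item 1: weight 11, value 17
- item 3: weight 12, value 17
- item 4: weight 12, value 17
Best: $30.

$30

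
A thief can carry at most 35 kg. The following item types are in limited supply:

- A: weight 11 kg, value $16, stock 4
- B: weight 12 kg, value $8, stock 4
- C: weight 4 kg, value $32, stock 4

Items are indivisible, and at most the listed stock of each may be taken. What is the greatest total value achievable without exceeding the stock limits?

$144

Top feasible selections:
- 1×A + 4×C: weight 27, value 144
- 1×B + 4×C: weight 28, value 136
- 4×C: weight 16, value 128
- 2×A + 3×C: weight 34, value 128
Best: $144.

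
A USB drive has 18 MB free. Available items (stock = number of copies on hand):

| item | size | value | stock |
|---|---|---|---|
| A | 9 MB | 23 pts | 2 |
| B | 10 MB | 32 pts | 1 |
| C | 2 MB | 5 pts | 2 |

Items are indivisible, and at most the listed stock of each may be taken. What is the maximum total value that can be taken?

46 pts

Top feasible selections:
- 2×A: size 18, value 46
- 1×B + 2×C: size 14, value 42
- 1×B + 1×C: size 12, value 37
- 1×A + 2×C: size 13, value 33
Best: 46 pts.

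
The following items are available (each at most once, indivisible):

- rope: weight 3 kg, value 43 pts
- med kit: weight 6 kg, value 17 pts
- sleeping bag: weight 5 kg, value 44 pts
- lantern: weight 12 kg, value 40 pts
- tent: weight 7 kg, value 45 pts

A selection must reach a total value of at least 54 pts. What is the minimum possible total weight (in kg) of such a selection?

8

Subsets with value ≥ 54, sorted by total weight:
- rope+sleeping bag: weight 8, value 87
- rope+med kit: weight 9, value 60
- rope+tent: weight 10, value 88
Minimum weight: 8 kg.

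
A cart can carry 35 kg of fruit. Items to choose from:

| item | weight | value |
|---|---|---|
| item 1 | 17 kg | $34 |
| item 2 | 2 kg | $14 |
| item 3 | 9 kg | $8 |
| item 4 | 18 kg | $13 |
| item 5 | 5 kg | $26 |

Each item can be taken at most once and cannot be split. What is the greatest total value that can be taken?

Check high-value combinations within 35 kg:
- item 1+item 2+item 3+item 5: weight 17+2+9+5=33, value 34+14+8+26=82
- item 1+item 2+item 5: weight 17+2+5=24, value 34+14+26=74
- item 1+item 3+item 5: weight 17+9+5=31, value 34+8+26=68
- item 2+item 3+item 4+item 5: weight 2+9+18+5=34, value 14+8+13+26=61
Best: $82.

$82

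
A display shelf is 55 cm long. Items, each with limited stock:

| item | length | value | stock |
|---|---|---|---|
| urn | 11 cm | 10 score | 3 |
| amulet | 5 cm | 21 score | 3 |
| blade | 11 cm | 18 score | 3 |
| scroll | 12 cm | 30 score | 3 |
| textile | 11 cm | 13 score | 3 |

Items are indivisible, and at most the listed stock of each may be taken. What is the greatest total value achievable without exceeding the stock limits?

153 score

Best selections within length 55 and stock limits:
- 3×amulet + 3×scroll: length 51, value 153
- 3×amulet + 1×blade + 2×scroll: length 50, value 141
Best: 153 score.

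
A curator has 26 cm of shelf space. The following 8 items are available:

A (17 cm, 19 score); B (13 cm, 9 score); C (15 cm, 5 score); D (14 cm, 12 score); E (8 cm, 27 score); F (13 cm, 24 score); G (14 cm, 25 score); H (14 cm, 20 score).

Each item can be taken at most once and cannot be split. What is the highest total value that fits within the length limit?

Check high-value combinations within 26 cm:
- E+G: length 8+14=22, value 27+25=52
- E+F: length 8+13=21, value 27+24=51
- E+H: length 8+14=22, value 27+20=47
- A+E: length 17+8=25, value 19+27=46
- D+E: length 14+8=22, value 12+27=39
Best: 52 score.

52 score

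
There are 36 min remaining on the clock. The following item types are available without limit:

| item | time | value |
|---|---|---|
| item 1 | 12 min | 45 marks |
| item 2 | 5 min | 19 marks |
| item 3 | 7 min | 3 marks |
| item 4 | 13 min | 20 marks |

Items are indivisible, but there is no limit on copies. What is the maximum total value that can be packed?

135 marks

Best value-per-unit is item 2 at 19/5; filling with it alone gives 7×19 = 133.
Optimal mix: 3×item 1 → time 36, value 135.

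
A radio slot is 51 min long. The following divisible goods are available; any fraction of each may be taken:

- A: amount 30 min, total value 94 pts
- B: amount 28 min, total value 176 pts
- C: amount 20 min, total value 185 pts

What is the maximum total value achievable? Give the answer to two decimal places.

370.40

Take in order of value per unit:
- C (185/20 per unit): all 20 → value 185, running total 185.00
- B (176/28 per unit): all 28 → value 176, running total 361.00
- A (94/30 per unit): 3 of 30 → value 3×94/30 = 9.4000, running total 370.40
Total 370.40.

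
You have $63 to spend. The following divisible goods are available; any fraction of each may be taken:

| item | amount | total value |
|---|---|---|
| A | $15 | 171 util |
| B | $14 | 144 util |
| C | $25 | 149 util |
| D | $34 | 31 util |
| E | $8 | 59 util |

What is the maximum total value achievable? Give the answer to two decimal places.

Take in order of value per unit:
- A (171/15 per unit): all 15 → value 171, running total 171.00
- B (144/14 per unit): all 14 → value 144, running total 315.00
- E (59/8 per unit): all 8 → value 59, running total 374.00
- C (149/25 per unit): all 25 → value 149, running total 523.00
- D (31/34 per unit): 1 of 34 → value 1×31/34 = 0.9118, running total 523.91
Total 523.91.

523.91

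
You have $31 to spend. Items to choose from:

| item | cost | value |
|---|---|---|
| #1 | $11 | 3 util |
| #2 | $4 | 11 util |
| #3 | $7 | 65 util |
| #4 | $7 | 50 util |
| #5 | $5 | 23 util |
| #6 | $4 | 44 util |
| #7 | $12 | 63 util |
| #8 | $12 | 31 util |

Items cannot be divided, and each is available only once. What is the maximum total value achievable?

222 util

Check high-value combinations within $31:
- #3+#4+#6+#7: cost 7+7+4+12=30, value 65+50+44+63=222
- #3+#4+#5+#7: cost 7+7+5+12=31, value 65+50+23+63=201
- #3+#5+#6+#7: cost 7+5+4+12=28, value 65+23+44+63=195
Best: 222 util.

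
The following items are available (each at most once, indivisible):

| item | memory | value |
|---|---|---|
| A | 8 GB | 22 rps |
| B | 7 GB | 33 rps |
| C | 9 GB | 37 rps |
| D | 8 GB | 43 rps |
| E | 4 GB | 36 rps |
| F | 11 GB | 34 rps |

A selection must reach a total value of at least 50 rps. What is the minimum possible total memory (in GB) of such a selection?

11

Subsets with value ≥ 50, sorted by total memory:
- B+E: memory 11, value 69
- D+E: memory 12, value 79
- A+E: memory 12, value 58
Minimum memory: 11 GB.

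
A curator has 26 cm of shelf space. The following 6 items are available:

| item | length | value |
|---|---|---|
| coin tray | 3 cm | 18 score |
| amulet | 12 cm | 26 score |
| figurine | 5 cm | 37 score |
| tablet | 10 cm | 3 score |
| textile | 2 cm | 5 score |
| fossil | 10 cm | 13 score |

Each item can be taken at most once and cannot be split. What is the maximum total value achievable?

86 score

This is a 0/1 knapsack; check combinations near the capacity.
- coin tray+amulet+figurine+textile: length 3+12+5+2=22, value 18+26+37+5=86
- coin tray+amulet+figurine: length 3+12+5=20, value 18+26+37=81
- coin tray+figurine+textile+fossil: length 3+5+2+10=20, value 18+37+5+13=73
Best: 86 score.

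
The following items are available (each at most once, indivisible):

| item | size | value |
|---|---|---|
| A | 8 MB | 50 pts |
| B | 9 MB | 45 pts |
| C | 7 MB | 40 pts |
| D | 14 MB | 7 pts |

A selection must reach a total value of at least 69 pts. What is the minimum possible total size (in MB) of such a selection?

15

Subsets with value ≥ 69, sorted by total size:
- A+C: size 15, value 90
- B+C: size 16, value 85
Minimum size: 15 MB.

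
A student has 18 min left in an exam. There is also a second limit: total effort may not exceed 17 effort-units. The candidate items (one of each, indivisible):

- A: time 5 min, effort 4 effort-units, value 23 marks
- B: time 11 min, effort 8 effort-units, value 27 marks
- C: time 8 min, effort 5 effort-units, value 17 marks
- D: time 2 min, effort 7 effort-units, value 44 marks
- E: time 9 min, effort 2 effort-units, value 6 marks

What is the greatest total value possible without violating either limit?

Feasible sets respecting both limits:
- A+C+D: time 15, effort 16, value 84
- A+D+E: time 16, effort 13, value 73
- B+D: time 13, effort 15, value 71
Best: 84 marks.

84 marks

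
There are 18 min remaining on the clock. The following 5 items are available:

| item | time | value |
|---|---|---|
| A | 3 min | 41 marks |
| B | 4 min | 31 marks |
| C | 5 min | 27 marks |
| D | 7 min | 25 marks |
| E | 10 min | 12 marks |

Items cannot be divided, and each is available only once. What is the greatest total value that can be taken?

Check high-value combinations within 18 min:
- A+B+C: time 3+4+5=12, value 41+31+27=99
- A+B+D: time 3+4+7=14, value 41+31+25=97
- A+C+D: time 3+5+7=15, value 41+27+25=93
- A+B+E: time 3+4+10=17, value 41+31+12=84
- B+C+D: time 4+5+7=16, value 31+27+25=83
Best: 99 marks.

99 marks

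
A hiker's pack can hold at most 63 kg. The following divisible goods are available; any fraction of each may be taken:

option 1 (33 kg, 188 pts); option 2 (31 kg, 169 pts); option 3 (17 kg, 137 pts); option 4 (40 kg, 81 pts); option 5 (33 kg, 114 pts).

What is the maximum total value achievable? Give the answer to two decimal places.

395.87

Take in order of value per unit:
- option 3 (137/17 per unit): all 17 → value 137, running total 137.00
- option 1 (188/33 per unit): all 33 → value 188, running total 325.00
- option 2 (169/31 per unit): 13 of 31 → value 13×169/31 = 70.8710, running total 395.87
Total 395.87.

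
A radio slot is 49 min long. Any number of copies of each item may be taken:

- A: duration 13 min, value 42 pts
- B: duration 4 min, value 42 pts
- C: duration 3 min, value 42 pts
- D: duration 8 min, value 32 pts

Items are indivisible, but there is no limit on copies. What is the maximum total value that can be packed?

672 pts

Best value-per-unit is C at 42/3; filling with it alone gives 16×42 = 672.
Optimal mix: 1×B + 15×C → duration 49, value 672.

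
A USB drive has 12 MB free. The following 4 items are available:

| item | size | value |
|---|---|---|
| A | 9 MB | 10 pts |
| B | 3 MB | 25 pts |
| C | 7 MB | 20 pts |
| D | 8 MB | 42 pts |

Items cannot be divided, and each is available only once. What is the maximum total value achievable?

67 pts

Check high-value combinations within 12 MB:
- B+D: size 3+8=11, value 25+42=67
- B+C: size 3+7=10, value 25+20=45
- D: size 8, value 42
- A+B: size 9+3=12, value 10+25=35
- B: size 3, value 25
Best: 67 pts.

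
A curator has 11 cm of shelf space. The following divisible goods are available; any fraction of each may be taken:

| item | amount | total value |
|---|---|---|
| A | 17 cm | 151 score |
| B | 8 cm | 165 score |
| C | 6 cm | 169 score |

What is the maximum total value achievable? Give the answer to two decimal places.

272.13

Take in order of value per unit:
- C (169/6 per unit): all 6 → value 169, running total 169.00
- B (165/8 per unit): 5 of 8 → value 5×165/8 = 103.1250, running total 272.13
Total 272.13.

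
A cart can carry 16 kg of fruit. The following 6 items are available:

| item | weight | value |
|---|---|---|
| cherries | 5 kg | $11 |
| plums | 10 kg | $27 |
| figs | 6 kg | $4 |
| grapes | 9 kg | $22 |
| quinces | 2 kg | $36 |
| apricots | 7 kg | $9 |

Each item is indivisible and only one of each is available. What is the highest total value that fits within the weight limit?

Check high-value combinations within 16 kg:
- cherries+grapes+quinces: weight 5+9+2=16, value 11+22+36=69
- plums+quinces: weight 10+2=12, value 27+36=63
- grapes+quinces: weight 9+2=11, value 22+36=58
Best: $69.

$69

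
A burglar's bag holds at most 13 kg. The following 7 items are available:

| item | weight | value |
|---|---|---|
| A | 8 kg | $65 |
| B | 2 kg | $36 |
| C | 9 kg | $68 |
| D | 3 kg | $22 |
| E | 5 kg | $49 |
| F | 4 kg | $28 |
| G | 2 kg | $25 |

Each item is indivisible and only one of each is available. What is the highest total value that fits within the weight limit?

This is a 0/1 knapsack; check combinations near the capacity.
- B+E+F+G: weight 2+5+4+2=13, value 36+49+28+25=138
- B+D+E+G: weight 2+3+5+2=12, value 36+22+49+25=132
- B+C+G: weight 2+9+2=13, value 36+68+25=129
Best: $138.

$138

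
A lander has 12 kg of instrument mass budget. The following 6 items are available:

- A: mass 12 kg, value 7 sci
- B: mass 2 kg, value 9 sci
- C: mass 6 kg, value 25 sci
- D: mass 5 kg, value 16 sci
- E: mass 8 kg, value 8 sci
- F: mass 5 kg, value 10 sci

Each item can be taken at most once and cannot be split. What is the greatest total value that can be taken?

41 sci

This is a 0/1 knapsack; check combinations near the capacity.
- C+D: mass 6+5=11, value 25+16=41
- C+F: mass 6+5=11, value 25+10=35
- B+D+F: mass 2+5+5=12, value 9+16+10=35
Best: 41 sci.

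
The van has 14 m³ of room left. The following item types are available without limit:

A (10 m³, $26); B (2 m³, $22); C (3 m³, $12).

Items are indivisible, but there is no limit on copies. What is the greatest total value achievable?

Best value-per-unit is B at 22/2, and filling with it alone uses volume 7×2=14. No mix of the others beats 7×22 = 154.

$154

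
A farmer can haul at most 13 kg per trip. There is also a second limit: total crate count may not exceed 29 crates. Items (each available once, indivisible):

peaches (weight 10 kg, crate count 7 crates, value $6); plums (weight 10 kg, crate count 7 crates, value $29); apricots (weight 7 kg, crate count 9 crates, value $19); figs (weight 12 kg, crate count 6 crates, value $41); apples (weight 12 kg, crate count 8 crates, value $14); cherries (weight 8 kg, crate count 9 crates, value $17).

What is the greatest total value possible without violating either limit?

Feasible sets respecting both limits:
- figs: weight 12, crate count 6, value 41
- plums: weight 10, crate count 7, value 29
- apricots: weight 7, crate count 9, value 19
- cherries: weight 8, crate count 9, value 17
Best: $41.

$41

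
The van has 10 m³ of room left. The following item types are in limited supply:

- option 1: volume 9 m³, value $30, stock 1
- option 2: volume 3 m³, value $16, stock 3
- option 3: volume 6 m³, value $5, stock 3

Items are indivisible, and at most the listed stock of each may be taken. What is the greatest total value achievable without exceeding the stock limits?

Top feasible selections:
- 3×option 2: volume 9, value 48
- 2×option 2: volume 6, value 32
- 1×option 1: volume 9, value 30
Best: $48.

$48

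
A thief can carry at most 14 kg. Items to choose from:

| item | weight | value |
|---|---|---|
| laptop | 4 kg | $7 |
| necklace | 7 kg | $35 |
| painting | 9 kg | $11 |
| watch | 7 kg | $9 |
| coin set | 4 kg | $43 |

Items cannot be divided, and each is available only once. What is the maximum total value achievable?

Check high-value combinations within 14 kg:
- necklace+coin set: weight 7+4=11, value 35+43=78
- painting+coin set: weight 9+4=13, value 11+43=54
- watch+coin set: weight 7+4=11, value 9+43=52
- laptop+coin set: weight 4+4=8, value 7+43=50
Best: $78.

$78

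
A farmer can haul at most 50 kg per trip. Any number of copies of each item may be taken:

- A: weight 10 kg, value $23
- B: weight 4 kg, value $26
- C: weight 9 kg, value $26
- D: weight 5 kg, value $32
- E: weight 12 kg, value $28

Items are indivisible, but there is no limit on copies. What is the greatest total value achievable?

$324

Best value-per-unit is B at 26/4; filling with it alone gives 12×26 = 312.
Optimal mix: 10×B + 2×D → weight 50, value 324.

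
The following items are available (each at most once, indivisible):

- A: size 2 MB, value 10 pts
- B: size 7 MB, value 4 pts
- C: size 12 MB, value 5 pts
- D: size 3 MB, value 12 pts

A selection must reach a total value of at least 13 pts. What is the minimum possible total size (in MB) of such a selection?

5

Subsets with value ≥ 13, sorted by total size:
- A+D: size 5, value 22
- A+B: size 9, value 14
- B+D: size 10, value 16
- A+B+D: size 12, value 26
Minimum size: 5 MB.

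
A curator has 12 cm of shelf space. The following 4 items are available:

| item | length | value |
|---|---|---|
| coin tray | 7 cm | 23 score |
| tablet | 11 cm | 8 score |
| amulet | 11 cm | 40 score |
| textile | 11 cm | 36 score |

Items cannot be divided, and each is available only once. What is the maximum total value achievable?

40 score

This is a 0/1 knapsack; check combinations near the capacity.
- amulet: length 11, value 40
- textile: length 11, value 36
- coin tray: length 7, value 23
- tablet: length 11, value 8
Best: 40 score.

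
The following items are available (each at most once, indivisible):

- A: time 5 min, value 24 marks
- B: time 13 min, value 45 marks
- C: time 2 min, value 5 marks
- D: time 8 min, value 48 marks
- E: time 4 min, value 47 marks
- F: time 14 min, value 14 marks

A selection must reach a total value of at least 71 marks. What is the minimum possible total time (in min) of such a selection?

9

Subsets with value ≥ 71, sorted by total time:
- A+E: time 9, value 71
- A+C+E: time 11, value 76
Minimum time: 9 min.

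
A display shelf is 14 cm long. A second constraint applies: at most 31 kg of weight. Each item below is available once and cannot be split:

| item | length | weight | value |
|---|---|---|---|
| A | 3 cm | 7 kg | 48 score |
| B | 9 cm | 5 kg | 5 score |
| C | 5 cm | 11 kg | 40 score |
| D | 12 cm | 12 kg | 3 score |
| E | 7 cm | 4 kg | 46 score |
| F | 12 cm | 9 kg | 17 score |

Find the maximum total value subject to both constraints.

94 score

Feasible sets respecting both limits:
- A+E: length 10, weight 11, value 94
- A+C: length 8, weight 18, value 88
- C+E: length 12, weight 15, value 86
- A+B: length 12, weight 12, value 53
Best: 94 score.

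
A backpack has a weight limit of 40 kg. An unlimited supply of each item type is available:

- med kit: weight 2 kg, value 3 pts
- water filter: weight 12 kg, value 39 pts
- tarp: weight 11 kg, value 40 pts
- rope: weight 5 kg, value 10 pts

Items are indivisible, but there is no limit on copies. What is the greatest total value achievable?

133 pts

Best value-per-unit is tarp at 40/11; filling with it alone gives 3×40 = 120.
Optimal mix: 1×med kit + 3×tarp + 1×rope → weight 40, value 133.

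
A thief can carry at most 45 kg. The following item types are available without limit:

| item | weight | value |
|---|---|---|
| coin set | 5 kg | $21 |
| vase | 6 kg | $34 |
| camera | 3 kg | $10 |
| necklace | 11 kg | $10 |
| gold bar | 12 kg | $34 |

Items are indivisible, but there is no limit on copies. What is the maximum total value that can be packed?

Best value-per-unit is vase at 34/6; filling with it alone gives 7×34 = 238.
Optimal mix: 7×vase + 1×camera → weight 45, value 248.

$248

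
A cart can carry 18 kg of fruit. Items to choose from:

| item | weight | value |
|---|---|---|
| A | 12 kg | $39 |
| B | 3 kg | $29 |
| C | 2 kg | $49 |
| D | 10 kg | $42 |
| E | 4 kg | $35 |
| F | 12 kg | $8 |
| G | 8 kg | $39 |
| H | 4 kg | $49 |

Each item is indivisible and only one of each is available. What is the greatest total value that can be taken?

Check high-value combinations within 18 kg:
- C+E+G+H: weight 2+4+8+4=18, value 49+35+39+49=172
- B+C+G+H: weight 3+2+8+4=17, value 29+49+39+49=166
- B+C+E+H: weight 3+2+4+4=13, value 29+49+35+49=162
- B+C+E+G: weight 3+2+4+8=17, value 29+49+35+39=152
- C+D+H: weight 2+10+4=16, value 49+42+49=140
Best: $172.

$172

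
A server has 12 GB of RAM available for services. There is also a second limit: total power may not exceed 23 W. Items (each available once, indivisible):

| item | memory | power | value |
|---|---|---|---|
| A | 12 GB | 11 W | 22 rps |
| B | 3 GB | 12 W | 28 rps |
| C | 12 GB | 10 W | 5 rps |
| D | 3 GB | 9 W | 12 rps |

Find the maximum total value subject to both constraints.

40 rps

Feasible sets respecting both limits:
- B+D: memory 6, power 21, value 40
- B: memory 3, power 12, value 28
- A: memory 12, power 11, value 22
Best: 40 rps.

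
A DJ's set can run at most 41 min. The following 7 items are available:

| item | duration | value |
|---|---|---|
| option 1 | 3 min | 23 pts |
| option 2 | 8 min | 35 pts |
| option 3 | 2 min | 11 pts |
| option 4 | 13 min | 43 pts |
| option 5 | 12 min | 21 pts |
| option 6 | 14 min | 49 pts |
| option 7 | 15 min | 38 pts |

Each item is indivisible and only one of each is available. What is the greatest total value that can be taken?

This is a 0/1 knapsack; check combinations near the capacity.
- option 1+option 2+option 3+option 4+option 6: duration 3+8+2+13+14=40, value 23+35+11+43+49=161
- option 1+option 2+option 4+option 6: duration 3+8+13+14=38, value 23+35+43+49=150
- option 1+option 2+option 3+option 4+option 7: duration 3+8+2+13+15=41, value 23+35+11+43+38=150
- option 1+option 2+option 6+option 7: duration 3+8+14+15=40, value 23+35+49+38=145
Best: 161 pts.

161 pts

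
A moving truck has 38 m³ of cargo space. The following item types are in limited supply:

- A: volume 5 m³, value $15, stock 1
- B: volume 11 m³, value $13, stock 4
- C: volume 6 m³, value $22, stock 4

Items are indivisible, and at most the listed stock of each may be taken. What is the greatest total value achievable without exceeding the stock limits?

$103

Top feasible selections:
- 1×A + 4×C: volume 29, value 103
- 1×B + 4×C: volume 35, value 101
Best: $103.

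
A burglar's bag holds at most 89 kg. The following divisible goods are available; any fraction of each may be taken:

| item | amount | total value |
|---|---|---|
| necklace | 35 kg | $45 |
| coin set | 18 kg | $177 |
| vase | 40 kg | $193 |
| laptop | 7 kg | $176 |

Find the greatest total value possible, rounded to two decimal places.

576.86

Take in order of value per unit:
- laptop (176/7 per unit): all 7 → value 176, running total 176.00
- coin set (177/18 per unit): all 18 → value 177, running total 353.00
- vase (193/40 per unit): all 40 → value 193, running total 546.00
- necklace (45/35 per unit): 24 of 35 → value 24×45/35 = 30.8571, running total 576.86
Total 576.86.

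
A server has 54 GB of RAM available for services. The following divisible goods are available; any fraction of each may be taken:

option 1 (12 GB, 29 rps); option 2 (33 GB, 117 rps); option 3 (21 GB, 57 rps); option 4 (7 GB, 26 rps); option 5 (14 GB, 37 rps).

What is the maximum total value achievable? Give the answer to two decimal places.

Take in order of value per unit:
- option 4 (26/7 per unit): all 7 → value 26, running total 26.00
- option 2 (117/33 per unit): all 33 → value 117, running total 143.00
- option 3 (57/21 per unit): 14 of 21 → value 14×57/21 = 38.0000, running total 181.00
Total 181.00.

181.00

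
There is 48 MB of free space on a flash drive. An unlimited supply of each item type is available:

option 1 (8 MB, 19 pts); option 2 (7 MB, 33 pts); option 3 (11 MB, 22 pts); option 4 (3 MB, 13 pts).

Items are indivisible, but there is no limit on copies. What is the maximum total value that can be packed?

Best value-per-unit is option 2 at 33/7; filling with it alone gives 6×33 = 198.
Optimal mix: 6×option 2 + 2×option 4 → size 48, value 224.

224 pts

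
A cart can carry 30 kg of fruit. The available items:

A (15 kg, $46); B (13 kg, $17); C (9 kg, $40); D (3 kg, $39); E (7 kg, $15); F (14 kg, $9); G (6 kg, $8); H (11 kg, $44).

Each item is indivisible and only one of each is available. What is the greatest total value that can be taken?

Check high-value combinations within 30 kg:
- C+D+E+H: weight 9+3+7+11=30, value 40+39+15+44=138
- C+D+G+H: weight 9+3+6+11=29, value 40+39+8+44=131
- A+D+H: weight 15+3+11=29, value 46+39+44=129
- A+C+D: weight 15+9+3=27, value 46+40+39=125
Best: $138.

$138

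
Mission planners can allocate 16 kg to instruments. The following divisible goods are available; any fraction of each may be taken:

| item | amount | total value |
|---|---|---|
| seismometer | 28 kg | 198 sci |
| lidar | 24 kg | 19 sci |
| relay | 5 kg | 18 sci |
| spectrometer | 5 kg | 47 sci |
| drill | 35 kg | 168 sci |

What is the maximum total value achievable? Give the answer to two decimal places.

Take in order of value per unit:
- spectrometer (47/5 per unit): all 5 → value 47, running total 47.00
- seismometer (198/28 per unit): 11 of 28 → value 11×198/28 = 77.7857, running total 124.79
Total 124.79.

124.79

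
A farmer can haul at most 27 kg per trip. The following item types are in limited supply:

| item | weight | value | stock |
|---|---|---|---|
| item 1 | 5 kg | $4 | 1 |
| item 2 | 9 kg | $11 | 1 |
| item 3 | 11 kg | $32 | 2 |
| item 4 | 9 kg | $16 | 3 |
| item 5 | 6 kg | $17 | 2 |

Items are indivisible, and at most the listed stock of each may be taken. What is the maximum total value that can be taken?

$68

Best selections within weight 27 and stock limits:
- 1×item 1 + 2×item 3: weight 27, value 68
- 1×item 3 + 2×item 5: weight 23, value 66
- 1×item 3 + 1×item 4 + 1×item 5: weight 26, value 65
Best: $68.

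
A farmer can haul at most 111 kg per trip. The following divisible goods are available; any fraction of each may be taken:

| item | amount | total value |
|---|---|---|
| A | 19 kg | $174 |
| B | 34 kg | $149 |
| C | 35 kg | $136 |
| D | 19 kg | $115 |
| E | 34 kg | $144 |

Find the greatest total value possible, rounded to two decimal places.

601.43

Take in order of value per unit:
- A (174/19 per unit): all 19 → value 174, running total 174.00
- D (115/19 per unit): all 19 → value 115, running total 289.00
- B (149/34 per unit): all 34 → value 149, running total 438.00
- E (144/34 per unit): all 34 → value 144, running total 582.00
- C (136/35 per unit): 5 of 35 → value 5×136/35 = 19.4286, running total 601.43
Total 601.43.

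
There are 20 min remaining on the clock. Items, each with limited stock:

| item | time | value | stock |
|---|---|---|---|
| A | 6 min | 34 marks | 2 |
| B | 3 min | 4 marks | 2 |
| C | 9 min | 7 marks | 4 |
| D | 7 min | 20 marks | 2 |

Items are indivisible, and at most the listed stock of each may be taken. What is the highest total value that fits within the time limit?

Best selections within time 20 and stock limits:
- 2×A + 1×D: time 19, value 88
- 2×A + 2×B: time 18, value 76
Best: 88 marks.

88 marks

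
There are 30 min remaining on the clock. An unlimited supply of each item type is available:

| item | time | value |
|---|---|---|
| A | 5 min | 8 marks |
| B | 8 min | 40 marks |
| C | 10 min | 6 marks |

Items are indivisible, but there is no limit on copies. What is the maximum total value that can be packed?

128 marks

Best value-per-unit is B at 40/8; filling with it alone gives 3×40 = 120.
Optimal mix: 1×A + 3×B → time 29, value 128.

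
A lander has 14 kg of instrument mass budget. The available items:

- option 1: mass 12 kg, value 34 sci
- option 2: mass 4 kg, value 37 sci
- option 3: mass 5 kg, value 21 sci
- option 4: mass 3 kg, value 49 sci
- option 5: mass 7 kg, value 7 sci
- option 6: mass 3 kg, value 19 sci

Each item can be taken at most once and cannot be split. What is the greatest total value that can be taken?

Check high-value combinations within 14 kg:
- option 2+option 3+option 4: mass 4+5+3=12, value 37+21+49=107
- option 2+option 4+option 6: mass 4+3+3=10, value 37+49+19=105
- option 2+option 4+option 5: mass 4+3+7=14, value 37+49+7=93
- option 3+option 4+option 6: mass 5+3+3=11, value 21+49+19=89
Best: 107 sci.

107 sci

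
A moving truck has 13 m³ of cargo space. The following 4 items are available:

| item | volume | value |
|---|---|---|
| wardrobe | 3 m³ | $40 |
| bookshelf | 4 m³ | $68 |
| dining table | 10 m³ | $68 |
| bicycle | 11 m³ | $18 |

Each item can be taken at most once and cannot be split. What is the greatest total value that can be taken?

$108

Check high-value combinations within 13 m³:
- wardrobe+bookshelf: volume 3+4=7, value 40+68=108
- wardrobe+dining table: volume 3+10=13, value 40+68=108
- bookshelf: volume 4, value 68
- dining table: volume 10, value 68
Best: $108.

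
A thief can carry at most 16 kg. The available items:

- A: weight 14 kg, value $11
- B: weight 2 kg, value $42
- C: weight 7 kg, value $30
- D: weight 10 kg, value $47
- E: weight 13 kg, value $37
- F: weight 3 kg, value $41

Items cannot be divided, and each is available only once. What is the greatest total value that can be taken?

$130

Check high-value combinations within 16 kg:
- B+D+F: weight 2+10+3=15, value 42+47+41=130
- B+C+F: weight 2+7+3=12, value 42+30+41=113
- B+D: weight 2+10=12, value 42+47=89
Best: $130.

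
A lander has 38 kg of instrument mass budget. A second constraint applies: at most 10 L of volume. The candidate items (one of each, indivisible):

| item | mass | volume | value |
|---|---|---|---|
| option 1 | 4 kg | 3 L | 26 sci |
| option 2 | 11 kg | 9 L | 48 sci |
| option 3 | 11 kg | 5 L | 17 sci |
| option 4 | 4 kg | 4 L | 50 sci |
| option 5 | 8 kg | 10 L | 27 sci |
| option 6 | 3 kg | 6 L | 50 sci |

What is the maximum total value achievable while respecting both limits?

100 sci

Feasible sets respecting both limits:
- option 4+option 6: mass 7, volume 10, value 100
- option 1+option 4: mass 8, volume 7, value 76
- option 1+option 6: mass 7, volume 9, value 76
- option 3+option 4: mass 15, volume 9, value 67
Best: 100 sci.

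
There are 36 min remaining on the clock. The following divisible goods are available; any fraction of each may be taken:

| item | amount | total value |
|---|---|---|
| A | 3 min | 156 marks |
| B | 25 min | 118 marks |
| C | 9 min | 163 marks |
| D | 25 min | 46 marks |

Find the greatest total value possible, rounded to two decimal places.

432.28

Take in order of value per unit:
- A (156/3 per unit): all 3 → value 156, running total 156.00
- C (163/9 per unit): all 9 → value 163, running total 319.00
- B (118/25 per unit): 24 of 25 → value 24×118/25 = 113.2800, running total 432.28
Total 432.28.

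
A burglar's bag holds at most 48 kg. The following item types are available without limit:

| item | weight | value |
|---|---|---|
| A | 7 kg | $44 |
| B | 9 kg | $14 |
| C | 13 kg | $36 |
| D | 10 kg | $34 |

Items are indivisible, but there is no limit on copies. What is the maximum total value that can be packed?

$264

Best value-per-unit is A at 44/7, and filling with it alone uses weight 6×7=42. No mix of the others beats 6×44 = 264.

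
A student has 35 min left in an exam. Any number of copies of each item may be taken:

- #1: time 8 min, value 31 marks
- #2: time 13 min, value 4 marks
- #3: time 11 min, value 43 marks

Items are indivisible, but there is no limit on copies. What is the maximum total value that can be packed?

Best value-per-unit is #3 at 43/11; filling with it alone gives 3×43 = 129.
Optimal mix: 3×#1 + 1×#3 → time 35, value 136.

136 marks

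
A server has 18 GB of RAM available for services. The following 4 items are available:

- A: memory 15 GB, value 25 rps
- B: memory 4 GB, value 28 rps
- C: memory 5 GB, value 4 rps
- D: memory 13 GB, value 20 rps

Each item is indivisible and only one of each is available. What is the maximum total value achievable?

48 rps

Check high-value combinations within 18 GB:
- B+D: memory 4+13=17, value 28+20=48
- B+C: memory 4+5=9, value 28+4=32
- B: memory 4, value 28
Best: 48 rps.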